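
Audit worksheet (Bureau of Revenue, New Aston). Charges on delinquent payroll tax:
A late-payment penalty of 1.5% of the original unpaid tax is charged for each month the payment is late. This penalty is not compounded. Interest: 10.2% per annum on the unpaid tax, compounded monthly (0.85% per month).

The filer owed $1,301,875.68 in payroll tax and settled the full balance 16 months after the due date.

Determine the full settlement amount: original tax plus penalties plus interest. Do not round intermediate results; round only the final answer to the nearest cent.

$1,803,128.55

Late-payment penalty = 1.5% × $1,301,875.68 × 16 mo = $312,450.16…
Interest: $1,301,875.68 × ((1 + 0.0085)^16 − 1) = $1,301,875.68 × 0.1450236… = $188,802.7075…
Total = $1,301,875.68 + $312,450.1632 + $188,802.7075… = $1,803,128.55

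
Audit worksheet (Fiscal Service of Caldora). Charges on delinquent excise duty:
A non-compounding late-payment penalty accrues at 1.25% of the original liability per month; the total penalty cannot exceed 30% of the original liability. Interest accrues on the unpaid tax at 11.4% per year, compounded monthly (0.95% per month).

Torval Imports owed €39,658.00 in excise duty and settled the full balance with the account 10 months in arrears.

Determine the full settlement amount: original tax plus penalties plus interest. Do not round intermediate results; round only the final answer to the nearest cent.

Penalty: 10 × 1.25% × €39,658.00 = €4,957.25 (below the 30% cap of €11,897.40)
Interest: €39,658.00 × ((1 + 0.0095)^10 − 1) = €39,658.00 × 0.0991659… = €3,932.7199…
Total = €39,658.00 + €4,957.2500 + €3,932.7199… = €48,547.97

€48,547.97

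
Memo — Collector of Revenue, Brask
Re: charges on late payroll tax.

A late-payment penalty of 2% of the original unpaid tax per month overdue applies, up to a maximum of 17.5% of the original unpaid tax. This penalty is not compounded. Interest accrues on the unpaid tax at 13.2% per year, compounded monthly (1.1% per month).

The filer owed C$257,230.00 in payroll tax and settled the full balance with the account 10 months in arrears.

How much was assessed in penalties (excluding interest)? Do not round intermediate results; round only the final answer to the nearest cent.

Penalty (uncapped): 10 × 2% × C$257,230.00 = C$51,446.00; cap = 17.5% × C$257,230.00 = C$45,015.25 → penalty = C$45,015.25

C$45,015.25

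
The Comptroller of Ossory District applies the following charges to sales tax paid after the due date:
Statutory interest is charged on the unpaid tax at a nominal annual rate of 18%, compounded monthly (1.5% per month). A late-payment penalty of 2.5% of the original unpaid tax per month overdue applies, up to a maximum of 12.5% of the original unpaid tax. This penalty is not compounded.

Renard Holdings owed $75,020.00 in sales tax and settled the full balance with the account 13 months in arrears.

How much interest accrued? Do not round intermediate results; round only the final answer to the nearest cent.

Interest: $75,020.00 × ((1 + 0.015)^13 − 1) = $75,020.00 × 0.2135524… = $16,020.7044…

$16,020.70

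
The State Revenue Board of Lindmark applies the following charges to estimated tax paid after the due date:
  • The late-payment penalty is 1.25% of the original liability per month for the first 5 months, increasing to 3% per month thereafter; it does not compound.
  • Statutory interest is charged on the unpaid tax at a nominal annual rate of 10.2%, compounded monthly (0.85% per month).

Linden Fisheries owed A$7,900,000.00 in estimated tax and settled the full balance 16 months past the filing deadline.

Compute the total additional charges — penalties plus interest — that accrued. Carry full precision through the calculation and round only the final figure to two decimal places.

A$4,246,436.50

Penalty, months 1–5: 5 × 1.25% × A$7,900,000.00 = A$493,750.00
Penalty, months 6–16: 11 × 3% × A$7,900,000.00 = A$2,607,000.00
Interest: A$7,900,000.00 × ((1 + 0.0085)^16 − 1) = A$7,900,000.00 × 0.1450236… = A$1,145,686.4983…
Penalties + interest = A$3,100,750.0000 + A$1,145,686.4983… = A$4,246,436.50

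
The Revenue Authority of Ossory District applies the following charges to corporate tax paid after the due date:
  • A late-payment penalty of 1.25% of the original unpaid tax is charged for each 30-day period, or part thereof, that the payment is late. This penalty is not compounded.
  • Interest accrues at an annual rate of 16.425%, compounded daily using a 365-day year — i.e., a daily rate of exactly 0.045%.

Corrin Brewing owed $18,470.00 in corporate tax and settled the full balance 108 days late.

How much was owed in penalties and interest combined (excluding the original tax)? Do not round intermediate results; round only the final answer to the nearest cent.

Penalty periods: ⌈108/30⌉ = 4; penalty = 4 × 1.25% × $18,470.00 = $923.50
Interest: $18,470.00 × ((1 + 0.00045)^108 − 1) = $18,470.00 × 0.04978887… = $919.6004…
Penalties + interest = $923.5000 + $919.6004… = $1,843.10

$1,843.10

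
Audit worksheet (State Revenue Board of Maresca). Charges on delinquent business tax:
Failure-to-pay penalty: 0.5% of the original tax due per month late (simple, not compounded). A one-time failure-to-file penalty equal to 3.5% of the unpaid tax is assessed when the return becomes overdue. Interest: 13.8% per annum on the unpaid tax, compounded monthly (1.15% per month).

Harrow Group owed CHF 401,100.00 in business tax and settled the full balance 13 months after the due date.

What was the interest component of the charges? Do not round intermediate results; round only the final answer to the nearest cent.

CHF 64,281.58

Interest: CHF 401,100.00 × ((1 + 0.0115)^13 − 1) = CHF 401,100.00 × 0.1602632… = CHF 64,281.5850…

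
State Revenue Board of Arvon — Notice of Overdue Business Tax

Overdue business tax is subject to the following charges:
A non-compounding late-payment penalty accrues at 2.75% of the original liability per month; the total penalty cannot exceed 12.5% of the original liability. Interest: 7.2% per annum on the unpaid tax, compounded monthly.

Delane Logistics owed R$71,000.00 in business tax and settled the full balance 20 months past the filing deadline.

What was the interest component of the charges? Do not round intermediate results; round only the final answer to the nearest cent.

Interest (7.2%/yr ÷ 12 = 0.6%/month): R$71,000.00 × ((1 + 0.006)^20 − 1) = R$9,023.5775…

R$9,023.58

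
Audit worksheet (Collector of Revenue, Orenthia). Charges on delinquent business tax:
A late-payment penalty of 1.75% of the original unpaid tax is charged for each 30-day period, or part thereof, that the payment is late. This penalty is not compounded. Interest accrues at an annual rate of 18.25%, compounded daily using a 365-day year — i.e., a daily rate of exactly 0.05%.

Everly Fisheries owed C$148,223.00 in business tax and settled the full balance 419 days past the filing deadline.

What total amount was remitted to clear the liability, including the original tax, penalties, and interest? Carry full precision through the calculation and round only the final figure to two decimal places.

Penalty periods: ⌈419/30⌉ = 14; penalty = 14 × 1.75% × C$148,223.00 = C$36,314.64…
Interest: C$148,223.00 × ((1 + 0.0005)^419 − 1) = C$148,223.00 × 0.23299682… = C$34,535.4872…
Total = C$148,223.00 + C$36,314.6350 + C$34,535.4872… = C$219,073.12

C$219,073.12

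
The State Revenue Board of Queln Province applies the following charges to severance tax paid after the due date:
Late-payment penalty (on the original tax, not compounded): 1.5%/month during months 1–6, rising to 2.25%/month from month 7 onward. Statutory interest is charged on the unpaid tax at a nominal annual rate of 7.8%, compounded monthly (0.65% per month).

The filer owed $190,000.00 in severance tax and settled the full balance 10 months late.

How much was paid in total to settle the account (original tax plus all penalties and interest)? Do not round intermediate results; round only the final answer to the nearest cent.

$236,917.57

Penalty, months 1–6: 6 × 1.5% × $190,000.00 = $17,100.00
Penalty, months 7–10: 4 × 2.25% × $190,000.00 = $17,100.00
Interest: $190,000.00 × ((1 + 0.0065)^10 − 1) = $190,000.00 × 0.0669346… = $12,717.5707…
Total = $190,000.00 + $34,200.0000 + $12,717.5707… = $236,917.57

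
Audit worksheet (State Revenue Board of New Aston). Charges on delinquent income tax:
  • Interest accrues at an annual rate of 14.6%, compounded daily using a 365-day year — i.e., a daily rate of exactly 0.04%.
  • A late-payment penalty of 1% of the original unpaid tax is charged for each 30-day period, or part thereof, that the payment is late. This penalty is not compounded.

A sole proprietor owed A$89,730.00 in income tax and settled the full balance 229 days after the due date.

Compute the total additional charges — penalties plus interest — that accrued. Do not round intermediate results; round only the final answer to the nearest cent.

A$15,784.07

Penalty periods: ⌈229/30⌉ = 8; penalty = 8 × 1% × A$89,730.00 = A$7,178.40
Interest: A$89,730.00 × ((1 + 0.0004)^229 − 1) = A$89,730.00 × 0.09590629… = A$8,605.6716…
Penalties + interest = A$7,178.4000 + A$8,605.6716… = A$15,784.07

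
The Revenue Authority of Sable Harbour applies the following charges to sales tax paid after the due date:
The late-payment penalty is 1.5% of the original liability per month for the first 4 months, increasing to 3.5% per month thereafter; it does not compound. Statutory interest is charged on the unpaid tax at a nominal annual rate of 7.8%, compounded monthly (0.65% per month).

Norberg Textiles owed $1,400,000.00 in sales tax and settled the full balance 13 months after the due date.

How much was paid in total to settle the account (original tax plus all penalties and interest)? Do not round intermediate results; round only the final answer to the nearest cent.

Penalty, months 1–4: 4 × 1.5% × $1,400,000.00 = $84,000.00
Penalty, months 5–13: 9 × 3.5% × $1,400,000.00 = $441,000.00
Interest: $1,400,000.00 × ((1 + 0.0065)^13 − 1) = $1,400,000.00 × 0.0878753… = $123,025.4678…
Total = $1,400,000.00 + $525,000.0000 + $123,025.4678… = $2,048,025.47

$2,048,025.47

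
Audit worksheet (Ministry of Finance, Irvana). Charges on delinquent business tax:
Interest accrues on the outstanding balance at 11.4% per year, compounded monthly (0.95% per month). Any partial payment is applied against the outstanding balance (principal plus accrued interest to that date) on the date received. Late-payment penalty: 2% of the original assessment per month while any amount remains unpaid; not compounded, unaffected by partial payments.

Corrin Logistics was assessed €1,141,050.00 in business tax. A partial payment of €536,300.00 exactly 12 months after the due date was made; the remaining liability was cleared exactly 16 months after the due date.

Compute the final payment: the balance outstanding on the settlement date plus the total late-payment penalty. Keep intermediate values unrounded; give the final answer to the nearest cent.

€1,135,576.68

Balance at month 12: €1,141,050.0000 × (1 + 0.0095)^12 = €1,278,146.2632…
After €536,300.00 payment: €1,278,146.2632… − €536,300.00 = €741,846.2632…
Balance at month 16: €741,846.2632… × (1 + 0.0095)^4 = €770,440.6812…
Penalty: 16 × 2% × €1,141,050.00 = €365,136.00
Final settlement = outstanding balance + penalty = €770,440.6812… + €365,136.00 = €1,135,576.68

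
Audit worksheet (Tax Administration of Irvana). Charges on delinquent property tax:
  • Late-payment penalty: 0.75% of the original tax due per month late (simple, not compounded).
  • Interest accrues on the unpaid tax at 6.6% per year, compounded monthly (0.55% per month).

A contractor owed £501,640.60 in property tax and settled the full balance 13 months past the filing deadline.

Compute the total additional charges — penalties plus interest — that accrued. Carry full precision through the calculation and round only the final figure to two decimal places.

£85,985.08

Late-payment penalty = 0.75% × £501,640.60 × 13 mo = £48,909.96…
Interest: £501,640.60 × ((1 + 0.0055)^13 − 1) = £501,640.60 × 0.0739077… = £37,075.1251…
Penalties + interest = £48,909.9585 + £37,075.1251… = £85,985.08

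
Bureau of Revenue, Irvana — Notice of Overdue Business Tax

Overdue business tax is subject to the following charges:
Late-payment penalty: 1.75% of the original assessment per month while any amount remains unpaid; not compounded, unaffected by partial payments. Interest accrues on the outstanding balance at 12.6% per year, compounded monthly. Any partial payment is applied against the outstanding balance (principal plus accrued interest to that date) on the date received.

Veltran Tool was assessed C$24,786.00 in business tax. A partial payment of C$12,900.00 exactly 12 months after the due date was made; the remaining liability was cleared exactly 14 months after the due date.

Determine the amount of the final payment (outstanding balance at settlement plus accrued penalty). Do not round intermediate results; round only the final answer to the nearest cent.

Monthly rate = 12.6% ÷ 12 = 1.05%
Balance at month 12: C$24,786.0000 × (1 + 0.0105)^12 = C$28,095.8554…
After C$12,900.00 payment: C$28,095.8554… − C$12,900.00 = C$15,195.8554…
Balance at month 14: C$15,195.8554… × (1 + 0.0105)^2 = C$15,516.6437…
Penalty: 14 × 1.75% × C$24,786.00 = C$6,072.57
Final settlement = outstanding balance + penalty = C$15,516.6437… + C$6,072.57 = C$21,589.21

C$21,589.21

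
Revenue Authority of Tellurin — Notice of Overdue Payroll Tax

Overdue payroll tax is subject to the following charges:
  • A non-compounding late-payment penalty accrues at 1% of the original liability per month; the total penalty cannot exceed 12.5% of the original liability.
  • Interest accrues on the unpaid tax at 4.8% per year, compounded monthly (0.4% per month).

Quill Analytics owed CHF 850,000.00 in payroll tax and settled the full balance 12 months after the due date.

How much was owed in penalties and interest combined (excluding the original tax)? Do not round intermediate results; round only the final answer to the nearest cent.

Penalty: 12 × 1% × CHF 850,000.00 = CHF 102,000.00 (below the 12.5% cap of CHF 106,250.00)
Interest: CHF 850,000.00 × ((1 + 0.004)^12 − 1) = CHF 850,000.00 × 0.0490702… = CHF 41,709.6764…
Penalties + interest = CHF 102,000.0000 + CHF 41,709.6764… = CHF 143,709.68

CHF 143,709.68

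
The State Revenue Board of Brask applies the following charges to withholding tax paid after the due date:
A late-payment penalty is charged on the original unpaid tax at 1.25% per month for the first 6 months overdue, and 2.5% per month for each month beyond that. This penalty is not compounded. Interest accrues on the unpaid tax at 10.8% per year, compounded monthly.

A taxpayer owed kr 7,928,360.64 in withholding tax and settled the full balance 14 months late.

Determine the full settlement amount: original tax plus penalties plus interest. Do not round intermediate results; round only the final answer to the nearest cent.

Penalty, months 1–6: 6 × 1.25% × kr 7,928,360.64 = kr 594,627.05…
Penalty, months 7–14: 8 × 2.5% × kr 7,928,360.64 = kr 1,585,672.13…
Interest (10.8%/yr ÷ 12 = 0.9%/month): kr 7,928,360.64 × ((1 + 0.009)^14 − 1) = kr 1,059,570.2450…
Total = kr 7,928,360.64 + kr 2,180,299.1760 + kr 1,059,570.2450… = kr 11,168,230.06

kr 11,168,230.06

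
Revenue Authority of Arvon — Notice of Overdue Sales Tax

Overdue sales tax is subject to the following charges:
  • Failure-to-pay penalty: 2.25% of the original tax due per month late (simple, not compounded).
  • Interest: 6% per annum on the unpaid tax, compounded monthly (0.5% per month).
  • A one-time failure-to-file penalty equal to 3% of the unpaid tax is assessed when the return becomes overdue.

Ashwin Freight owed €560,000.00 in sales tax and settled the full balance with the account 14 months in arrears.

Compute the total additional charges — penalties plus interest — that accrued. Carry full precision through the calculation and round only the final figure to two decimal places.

Failure-to-file penalty: 3% × €560,000.00 = €16,800.00
Failure-to-pay penalty = 2.25% × €560,000.00 × 14 mo = €176,400.00
Interest: €560,000.00 × ((1 + 0.005)^14 − 1) = €560,000.00 × 0.0723211… = €40,499.8339…
Penalties + interest = €193,200.0000 + €40,499.8339… = €233,699.83

€233,699.83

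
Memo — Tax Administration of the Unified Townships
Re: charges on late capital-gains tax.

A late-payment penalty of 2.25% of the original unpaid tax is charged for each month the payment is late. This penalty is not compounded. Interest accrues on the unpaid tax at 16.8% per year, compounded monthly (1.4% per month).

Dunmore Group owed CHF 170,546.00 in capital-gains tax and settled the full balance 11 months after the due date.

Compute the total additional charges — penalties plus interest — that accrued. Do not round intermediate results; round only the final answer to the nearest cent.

Late-payment penalty: 11 × 2.25% × CHF 170,546.00 = CHF 42,210.14…
Interest: CHF 170,546.00 × ((1 + 0.014)^11 − 1) = CHF 170,546.00 × 0.1652457… = CHF 28,181.9913…
Penalties + interest = CHF 42,210.1350 + CHF 28,181.9913… = CHF 70,392.13

CHF 70,392.13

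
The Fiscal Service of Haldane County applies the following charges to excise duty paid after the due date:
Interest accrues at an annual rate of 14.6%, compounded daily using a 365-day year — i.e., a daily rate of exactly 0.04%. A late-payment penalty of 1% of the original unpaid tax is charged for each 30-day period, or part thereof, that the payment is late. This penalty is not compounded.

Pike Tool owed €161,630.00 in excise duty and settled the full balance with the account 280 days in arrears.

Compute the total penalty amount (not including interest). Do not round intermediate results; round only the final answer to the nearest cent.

€16,163.00

Penalty periods: ⌈280/30⌉ = 10; penalty = 10 × 1% × €161,630.00 = €16,163.00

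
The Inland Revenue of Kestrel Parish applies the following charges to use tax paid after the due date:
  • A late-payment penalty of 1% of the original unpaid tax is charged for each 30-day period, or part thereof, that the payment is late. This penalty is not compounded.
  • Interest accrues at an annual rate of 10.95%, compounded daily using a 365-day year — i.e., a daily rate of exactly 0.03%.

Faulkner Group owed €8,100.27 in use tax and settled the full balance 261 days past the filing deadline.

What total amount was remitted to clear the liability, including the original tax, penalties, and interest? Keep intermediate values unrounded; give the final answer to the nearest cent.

€9,488.93

Penalty periods: ⌈261/30⌉ = 9; penalty = 9 × 1% × €8,100.27 = €729.02…
Interest: €8,100.27 × ((1 + 0.0003)^261 − 1) = €8,100.27 × 0.08143435… = €659.6402…
Total = €8,100.27 + €729.0243 + €659.6402… = €9,488.93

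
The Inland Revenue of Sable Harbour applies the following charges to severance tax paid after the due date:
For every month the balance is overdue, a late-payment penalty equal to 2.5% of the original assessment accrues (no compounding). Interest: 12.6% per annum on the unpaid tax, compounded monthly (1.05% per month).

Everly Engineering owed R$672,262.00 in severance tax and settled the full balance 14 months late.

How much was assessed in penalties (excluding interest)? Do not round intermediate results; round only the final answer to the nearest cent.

R$235,291.70

Late-payment penalty = 2.5% × R$672,262.00 × 14 mo = R$235,291.70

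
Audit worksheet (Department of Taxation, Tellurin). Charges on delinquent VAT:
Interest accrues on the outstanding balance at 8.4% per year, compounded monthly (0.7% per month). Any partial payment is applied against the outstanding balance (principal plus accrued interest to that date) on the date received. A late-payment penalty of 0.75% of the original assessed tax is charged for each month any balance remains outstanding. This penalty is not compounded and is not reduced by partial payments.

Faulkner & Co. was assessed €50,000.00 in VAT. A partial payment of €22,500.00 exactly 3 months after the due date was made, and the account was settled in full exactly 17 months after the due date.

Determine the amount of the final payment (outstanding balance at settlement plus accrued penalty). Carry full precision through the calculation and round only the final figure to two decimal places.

€37,861.96

Balance at month 3: €50,000.0000 × (1 + 0.007)^3 = €51,057.3672…
After €22,500.00 payment: €51,057.3672… − €22,500.00 = €28,557.3672…
Balance at month 17: €28,557.3672… × (1 + 0.007)^14 = €31,486.9615…
Penalty: 17 × 0.75% × €50,000.00 = €6,375.00
Final settlement = outstanding balance + penalty = €31,486.9615… + €6,375.00 = €37,861.96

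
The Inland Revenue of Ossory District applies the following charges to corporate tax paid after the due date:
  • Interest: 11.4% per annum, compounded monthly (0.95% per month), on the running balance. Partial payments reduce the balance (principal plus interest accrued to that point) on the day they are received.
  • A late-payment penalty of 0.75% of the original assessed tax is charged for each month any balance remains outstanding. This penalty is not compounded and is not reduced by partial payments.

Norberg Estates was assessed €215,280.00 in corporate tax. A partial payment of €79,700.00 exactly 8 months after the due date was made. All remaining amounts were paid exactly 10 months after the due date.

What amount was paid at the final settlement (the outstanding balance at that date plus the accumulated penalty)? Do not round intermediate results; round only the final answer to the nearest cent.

Balance at month 8: €215,280.0000 × (1 + 0.0095)^8 = €232,195.7525…
After €79,700.00 payment: €232,195.7525… − €79,700.00 = €152,495.7525…
Balance at month 10: €152,495.7525… × (1 + 0.0095)^2 = €155,406.9345…
Penalty: 10 × 0.75% × €215,280.00 = €16,146.00
Final settlement = outstanding balance + penalty = €155,406.9345… + €16,146.00 = €171,552.93

€171,552.93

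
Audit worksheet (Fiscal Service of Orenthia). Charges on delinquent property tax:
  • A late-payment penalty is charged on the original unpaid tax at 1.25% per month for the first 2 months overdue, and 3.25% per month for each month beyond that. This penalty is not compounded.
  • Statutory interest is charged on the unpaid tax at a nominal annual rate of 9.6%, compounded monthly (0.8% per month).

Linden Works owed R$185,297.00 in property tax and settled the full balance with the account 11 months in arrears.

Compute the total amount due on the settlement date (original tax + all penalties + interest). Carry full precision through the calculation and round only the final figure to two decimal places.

Penalty, months 1–2: 2 × 1.25% × R$185,297.00 = R$4,632.43…
Penalty, months 3–11: 9 × 3.25% × R$185,297.00 = R$54,199.37…
Interest: R$185,297.00 × ((1 + 0.008)^11 − 1) = R$185,297.00 × 0.0916058… = R$16,974.2886…
Total = R$185,297.00 + R$58,831.7975 + R$16,974.2886… = R$261,103.09

R$261,103.09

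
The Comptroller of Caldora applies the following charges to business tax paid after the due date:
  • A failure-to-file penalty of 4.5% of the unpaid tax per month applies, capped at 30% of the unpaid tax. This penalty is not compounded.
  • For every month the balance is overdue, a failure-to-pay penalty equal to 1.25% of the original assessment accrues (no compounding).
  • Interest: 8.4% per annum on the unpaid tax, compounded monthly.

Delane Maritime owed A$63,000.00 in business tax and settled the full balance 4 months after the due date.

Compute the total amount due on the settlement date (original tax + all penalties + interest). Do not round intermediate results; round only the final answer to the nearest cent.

Failure-to-file: 4 × 4.5% × A$63,000.00 = A$11,340.00 (under the 30% cap)
Failure-to-pay penalty: 4 × 1.25% × A$63,000.00 = A$3,150.00
Interest (8.4%/yr ÷ 12 = 0.7%/month): A$63,000.00 × ((1 + 0.007)^4 − 1) = A$1,782.6086…
Total = A$63,000.00 + A$14,490.0000 + A$1,782.6086… = A$79,272.61

A$79,272.61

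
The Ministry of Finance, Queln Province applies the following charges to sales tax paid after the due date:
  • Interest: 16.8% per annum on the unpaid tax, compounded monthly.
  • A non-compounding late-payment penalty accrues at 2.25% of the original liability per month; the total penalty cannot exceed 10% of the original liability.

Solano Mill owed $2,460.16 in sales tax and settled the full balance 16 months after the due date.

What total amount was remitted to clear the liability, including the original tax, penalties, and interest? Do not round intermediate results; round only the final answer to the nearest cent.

$3,319.07

Penalty (uncapped): 16 × 2.25% × $2,460.16 = $885.66…; cap = 10% × $2,460.16 = $246.02… → penalty = $246.02…
Interest (16.8%/yr ÷ 12 = 1.4%/month): $2,460.16 × ((1 + 0.014)^16 − 1) = $612.8971…
Total = $2,460.16 + $246.0160 + $612.8971… = $3,319.07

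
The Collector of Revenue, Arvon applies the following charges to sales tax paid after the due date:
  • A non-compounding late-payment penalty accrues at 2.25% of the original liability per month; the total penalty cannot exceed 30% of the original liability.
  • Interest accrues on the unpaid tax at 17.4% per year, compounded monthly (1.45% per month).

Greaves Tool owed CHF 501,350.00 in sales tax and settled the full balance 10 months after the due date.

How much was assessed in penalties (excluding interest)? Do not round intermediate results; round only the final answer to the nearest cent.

Penalty: 10 × 2.25% × CHF 501,350.00 = CHF 112,803.75 (below the 30% cap of CHF 150,405.00)

CHF 112,803.75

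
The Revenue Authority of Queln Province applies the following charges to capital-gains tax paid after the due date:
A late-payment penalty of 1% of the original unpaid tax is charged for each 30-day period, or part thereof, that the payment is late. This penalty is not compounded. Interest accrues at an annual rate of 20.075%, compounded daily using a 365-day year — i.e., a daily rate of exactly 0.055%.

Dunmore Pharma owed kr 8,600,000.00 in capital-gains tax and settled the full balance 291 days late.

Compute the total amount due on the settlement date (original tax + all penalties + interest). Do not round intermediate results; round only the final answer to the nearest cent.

kr 10,952,254.07

Penalty periods: ⌈291/30⌉ = 10; penalty = 10 × 1% × kr 8,600,000.00 = kr 860,000.00
Interest: kr 8,600,000.00 × ((1 + 0.00055)^291 − 1) = kr 8,600,000.00 × 0.17351791… = kr 1,492,254.0679…
Total = kr 8,600,000.00 + kr 860,000.0000 + kr 1,492,254.0679… = kr 10,952,254.07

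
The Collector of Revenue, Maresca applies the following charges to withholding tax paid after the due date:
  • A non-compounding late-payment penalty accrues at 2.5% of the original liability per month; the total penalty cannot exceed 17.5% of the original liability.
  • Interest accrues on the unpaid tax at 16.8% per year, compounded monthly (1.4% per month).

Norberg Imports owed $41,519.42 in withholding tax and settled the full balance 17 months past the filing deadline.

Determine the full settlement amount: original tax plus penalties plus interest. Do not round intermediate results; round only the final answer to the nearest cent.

Penalty (uncapped): 17 × 2.5% × $41,519.42 = $17,645.75…; cap = 17.5% × $41,519.42 = $7,265.90… → penalty = $7,265.90…
Interest: $41,519.42 × ((1 + 0.014)^17 − 1) = $41,519.42 × 0.2666168… = $11,069.7738…
Total = $41,519.42 + $7,265.8985 + $11,069.7738… = $59,855.09

$59,855.09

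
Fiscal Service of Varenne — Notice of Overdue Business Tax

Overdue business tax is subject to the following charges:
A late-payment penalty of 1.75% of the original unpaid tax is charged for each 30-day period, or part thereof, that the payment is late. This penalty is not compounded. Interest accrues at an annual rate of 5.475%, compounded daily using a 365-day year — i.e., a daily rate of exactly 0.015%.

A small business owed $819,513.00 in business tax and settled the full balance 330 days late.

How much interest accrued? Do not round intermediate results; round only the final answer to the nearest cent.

Interest: $819,513.00 × ((1 + 0.00015)^330 − 1) = $819,513.00 × 0.05074169… = $41,583.4760…

$41,583.48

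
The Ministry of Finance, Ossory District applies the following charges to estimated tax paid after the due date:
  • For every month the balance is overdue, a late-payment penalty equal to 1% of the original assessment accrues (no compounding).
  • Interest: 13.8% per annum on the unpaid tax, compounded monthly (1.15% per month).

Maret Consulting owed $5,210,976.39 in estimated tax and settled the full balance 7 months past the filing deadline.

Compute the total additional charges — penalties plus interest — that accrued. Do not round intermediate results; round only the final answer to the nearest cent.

Late-payment penalty = 1% × $5,210,976.39 × 7 mo = $364,768.35…
Interest: $5,210,976.39 × ((1 + 0.0115)^7 − 1) = $5,210,976.39 × 0.0833311… = $434,236.3791…
Penalties + interest = $364,768.3473 + $434,236.3791… = $799,004.73

$799,004.73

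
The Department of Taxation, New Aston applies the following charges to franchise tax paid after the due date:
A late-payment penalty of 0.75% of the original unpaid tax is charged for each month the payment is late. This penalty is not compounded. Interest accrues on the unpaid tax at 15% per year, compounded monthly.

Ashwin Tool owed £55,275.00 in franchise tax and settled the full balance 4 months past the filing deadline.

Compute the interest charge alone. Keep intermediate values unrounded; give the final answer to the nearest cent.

£2,816.00

Interest (15%/yr ÷ 12 = 1.25%/month): £55,275.00 × ((1 + 0.0125)^4 − 1) = £2,816.0035…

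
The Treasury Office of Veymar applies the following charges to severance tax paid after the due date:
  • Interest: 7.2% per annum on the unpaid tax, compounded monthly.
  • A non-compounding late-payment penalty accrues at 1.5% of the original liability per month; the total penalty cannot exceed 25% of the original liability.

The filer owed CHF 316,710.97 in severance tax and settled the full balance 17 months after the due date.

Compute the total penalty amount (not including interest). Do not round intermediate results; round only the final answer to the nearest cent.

Penalty (uncapped): 17 × 1.5% × CHF 316,710.97 = CHF 80,761.30…; cap = 25% × CHF 316,710.97 = CHF 79,177.74… → penalty = CHF 79,177.74…

CHF 79,177.74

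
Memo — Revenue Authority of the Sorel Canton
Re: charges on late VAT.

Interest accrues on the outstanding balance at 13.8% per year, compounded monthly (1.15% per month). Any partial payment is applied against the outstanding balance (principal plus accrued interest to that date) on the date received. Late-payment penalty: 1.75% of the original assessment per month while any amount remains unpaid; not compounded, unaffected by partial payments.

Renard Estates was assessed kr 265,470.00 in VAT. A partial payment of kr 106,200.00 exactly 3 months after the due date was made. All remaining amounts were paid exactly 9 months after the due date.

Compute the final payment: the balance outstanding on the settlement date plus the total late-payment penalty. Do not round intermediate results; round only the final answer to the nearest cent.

kr 222,314.35

Balance at month 3: kr 265,470.0000 × (1 + 0.0115)^3 = kr 274,734.4440…
After kr 106,200.00 payment: kr 274,734.4440… − kr 106,200.00 = kr 168,534.4440…
Balance at month 9: kr 168,534.4440… × (1 + 0.0115)^6 = kr 180,502.8216…
Penalty: 9 × 1.75% × kr 265,470.00 = kr 41,811.53…
Final settlement = outstanding balance + penalty = kr 180,502.8216… + kr 41,811.53… = kr 222,314.35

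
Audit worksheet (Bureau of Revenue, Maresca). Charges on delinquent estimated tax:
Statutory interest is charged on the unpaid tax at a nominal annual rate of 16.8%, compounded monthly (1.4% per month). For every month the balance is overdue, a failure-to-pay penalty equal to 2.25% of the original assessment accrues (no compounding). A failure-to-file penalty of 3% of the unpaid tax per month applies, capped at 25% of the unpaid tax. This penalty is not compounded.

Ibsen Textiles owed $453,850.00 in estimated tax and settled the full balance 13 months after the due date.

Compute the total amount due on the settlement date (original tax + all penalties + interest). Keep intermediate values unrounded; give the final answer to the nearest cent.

$789,971.74

Failure-to-file: 13 × 3% × $453,850.00 = $177,001.50, capped at 25% × $453,850.00 = $113,462.50
Failure-to-pay penalty = 2.25% × $453,850.00 × 13 mo = $132,751.13…
Interest: $453,850.00 × ((1 + 0.014)^13 − 1) = $453,850.00 × 0.1981010… = $89,908.1192…
Total = $453,850.00 + $246,213.6250 + $89,908.1192… = $789,971.74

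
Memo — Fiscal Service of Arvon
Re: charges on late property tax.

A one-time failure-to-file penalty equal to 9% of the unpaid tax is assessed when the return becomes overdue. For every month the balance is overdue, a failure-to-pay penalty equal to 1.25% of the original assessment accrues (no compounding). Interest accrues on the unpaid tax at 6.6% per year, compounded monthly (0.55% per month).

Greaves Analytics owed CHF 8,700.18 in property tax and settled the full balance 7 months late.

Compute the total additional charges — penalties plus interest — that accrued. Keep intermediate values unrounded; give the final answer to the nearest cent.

CHF 1,884.82

Failure-to-file penalty: 9% × CHF 8,700.18 = CHF 783.02…
Failure-to-pay penalty: 7 × 1.25% × CHF 8,700.18 = CHF 761.27…
Interest: CHF 8,700.18 × ((1 + 0.0055)^7 − 1) = CHF 8,700.18 × 0.0391411… = CHF 340.5347…
Penalties + interest = CHF 1,544.2820… + CHF 340.5347… = CHF 1,884.82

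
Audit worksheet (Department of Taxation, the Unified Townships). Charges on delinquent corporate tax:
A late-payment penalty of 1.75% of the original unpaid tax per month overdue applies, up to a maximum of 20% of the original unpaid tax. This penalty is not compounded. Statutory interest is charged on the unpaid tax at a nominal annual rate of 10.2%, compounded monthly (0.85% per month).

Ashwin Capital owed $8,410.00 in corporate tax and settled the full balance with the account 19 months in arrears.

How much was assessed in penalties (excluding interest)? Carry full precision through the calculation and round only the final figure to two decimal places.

$1,682.00

Penalty (uncapped): 19 × 1.75% × $8,410.00 = $2,796.33…; cap = 20% × $8,410.00 = $1,682.00 → penalty = $1,682.00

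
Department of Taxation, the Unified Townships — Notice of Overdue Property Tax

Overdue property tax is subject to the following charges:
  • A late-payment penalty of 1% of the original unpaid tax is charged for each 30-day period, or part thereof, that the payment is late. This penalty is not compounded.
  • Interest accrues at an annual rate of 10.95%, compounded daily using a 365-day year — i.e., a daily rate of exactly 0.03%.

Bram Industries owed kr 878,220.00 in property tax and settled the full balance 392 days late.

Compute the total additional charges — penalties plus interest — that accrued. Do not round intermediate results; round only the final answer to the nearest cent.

Penalty periods: ⌈392/30⌉ = 14; penalty = 14 × 1% × kr 878,220.00 = kr 122,950.80
Interest: kr 878,220.00 × ((1 + 0.0003)^392 − 1) = kr 878,220.00 × 0.12477427… = kr 109,579.2563…
Penalties + interest = kr 122,950.8000 + kr 109,579.2563… = kr 232,530.06

kr 232,530.06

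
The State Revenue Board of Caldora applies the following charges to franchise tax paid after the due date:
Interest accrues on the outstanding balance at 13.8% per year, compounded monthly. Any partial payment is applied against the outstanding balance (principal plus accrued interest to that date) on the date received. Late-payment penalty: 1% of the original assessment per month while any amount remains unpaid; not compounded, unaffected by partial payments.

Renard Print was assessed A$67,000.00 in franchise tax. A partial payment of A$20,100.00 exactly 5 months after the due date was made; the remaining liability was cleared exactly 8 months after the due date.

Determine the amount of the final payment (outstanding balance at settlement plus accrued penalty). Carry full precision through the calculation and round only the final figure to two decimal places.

A$57,976.43

Monthly rate = 13.8% ÷ 12 = 1.15%
Balance at month 5: A$67,000.0000 × (1 + 0.0115)^5 = A$70,942.1324…
After A$20,100.00 payment: A$70,942.1324… − A$20,100.00 = A$50,842.1324…
Balance at month 8: A$50,842.1324… × (1 + 0.0115)^3 = A$52,616.4349…
Penalty: 8 × 1% × A$67,000.00 = A$5,360.00
Final settlement = outstanding balance + penalty = A$52,616.4349… + A$5,360.00 = A$57,976.43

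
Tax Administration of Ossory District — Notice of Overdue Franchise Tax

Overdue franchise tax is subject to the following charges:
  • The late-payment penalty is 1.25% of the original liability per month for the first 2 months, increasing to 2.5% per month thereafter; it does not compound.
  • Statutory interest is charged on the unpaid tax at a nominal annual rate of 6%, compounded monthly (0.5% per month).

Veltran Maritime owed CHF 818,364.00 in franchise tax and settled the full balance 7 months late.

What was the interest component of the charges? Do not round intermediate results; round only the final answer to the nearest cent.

CHF 29,075.98

Interest: CHF 818,364.00 × ((1 + 0.005)^7 − 1) = CHF 818,364.00 × 0.0355294… = CHF 29,075.9794…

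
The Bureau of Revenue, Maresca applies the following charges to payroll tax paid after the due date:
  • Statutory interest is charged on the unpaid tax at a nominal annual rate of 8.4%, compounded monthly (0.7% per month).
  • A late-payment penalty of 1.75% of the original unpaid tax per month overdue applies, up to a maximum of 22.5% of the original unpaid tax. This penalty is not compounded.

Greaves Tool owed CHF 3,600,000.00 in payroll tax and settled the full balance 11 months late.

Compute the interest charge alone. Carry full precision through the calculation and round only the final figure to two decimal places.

CHF 287,108.62

Interest: CHF 3,600,000.00 × ((1 + 0.007)^11 − 1) = CHF 3,600,000.00 × 0.0797524… = CHF 287,108.6225…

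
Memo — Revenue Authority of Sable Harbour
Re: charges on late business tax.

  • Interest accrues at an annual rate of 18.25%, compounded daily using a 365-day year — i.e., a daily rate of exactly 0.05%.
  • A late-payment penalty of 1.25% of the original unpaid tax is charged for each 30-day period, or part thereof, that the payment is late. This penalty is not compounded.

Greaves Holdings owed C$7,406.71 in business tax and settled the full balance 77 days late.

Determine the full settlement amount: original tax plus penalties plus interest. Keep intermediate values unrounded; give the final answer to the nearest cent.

Penalty periods: ⌈77/30⌉ = 3; penalty = 3 × 1.25% × C$7,406.71 = C$277.75…
Interest: C$7,406.71 × ((1 + 0.0005)^77 − 1) = C$7,406.71 × 0.03924073… = C$290.6447…
Total = C$7,406.71 + C$277.7516… + C$290.6447… = C$7,975.11

C$7,975.11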